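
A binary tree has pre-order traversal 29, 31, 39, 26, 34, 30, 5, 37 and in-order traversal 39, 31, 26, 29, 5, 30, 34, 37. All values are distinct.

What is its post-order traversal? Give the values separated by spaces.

The first element of pre-order is the root; it splits in-order into left and right subtrees.
Root 29: left subtree has 3 nodes {39, 31, 26}, right has 4 {5, 30, 34, 37}.
  Root 31: left subtree has 1 node {39}, right has 1 {26}.
  Root 34: left subtree has 2 nodes {5, 30}, right has 1 {37}.
    Root 30: left subtree has 1 node {5}, right has 0 { }.

39 26 31 5 30 37 34 29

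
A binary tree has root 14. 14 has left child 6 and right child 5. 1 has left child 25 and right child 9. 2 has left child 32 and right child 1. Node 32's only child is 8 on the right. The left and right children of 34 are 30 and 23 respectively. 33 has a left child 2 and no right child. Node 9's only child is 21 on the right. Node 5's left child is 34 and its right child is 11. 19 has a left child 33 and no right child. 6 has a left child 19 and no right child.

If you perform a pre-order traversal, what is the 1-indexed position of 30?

14

Pre-order visits the node, then its left subtree, then its right subtree.
Visit 14.
At 14: go left to 6.
  Visit 6.
  At 6: go left to 19.
    Visit 19.
    At 19: go left to 33.
      Visit 33.
      At 33: go left to 2.
        Visit 2.
        At 2: go left to 32.
          Visit 32.
          At 32: no left child.
          At 32: go right to 8.
            8 is a leaf — visit 8.
        At 2: go right to 1.
          Visit 1.
          At 1: go left to 25.
            25 is a leaf — visit 25.
          At 1: go right to 9.
            Visit 9.
            At 9: no left child.
            At 9: go right to 21.
              21 is a leaf — visit 21.
      At 33: no right child.
    At 19: no right child.
  At 6: no right child.
At 14: go right to 5.
  Visit 5.
  At 5: go left to 34.
    Visit 34.
    At 34: go left to 30.
      30 is a leaf — visit 30.
    At 34: go right to 23.
      23 is a leaf — visit 23.
  At 5: go right to 11.
    11 is a leaf — visit 11.
Full pre-order sequence: 14, 6, 19, 33, 2, 32, 8, 1, 25, 9, 21, 5, 34, 30, 23, 11.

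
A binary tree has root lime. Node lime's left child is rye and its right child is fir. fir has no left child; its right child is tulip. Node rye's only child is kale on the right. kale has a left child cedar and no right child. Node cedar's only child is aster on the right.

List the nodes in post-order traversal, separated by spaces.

Post-order visits the left subtree, then the right subtree, then the node.
At lime: go left to rye.
  At rye: no left child.
  At rye: go right to kale.
    At kale: go left to cedar.
      At cedar: no left child.
      At cedar: go right to aster.
        aster is a leaf — visit aster.
      Visit cedar.
    At kale: no right child.
    Visit kale.
  Visit rye.
At lime: go right to fir.
  At fir: no left child.
  At fir: go right to tulip.
    tulip is a leaf — visit tulip.
  Visit fir.
Visit lime.

aster cedar kale rye tulip fir lime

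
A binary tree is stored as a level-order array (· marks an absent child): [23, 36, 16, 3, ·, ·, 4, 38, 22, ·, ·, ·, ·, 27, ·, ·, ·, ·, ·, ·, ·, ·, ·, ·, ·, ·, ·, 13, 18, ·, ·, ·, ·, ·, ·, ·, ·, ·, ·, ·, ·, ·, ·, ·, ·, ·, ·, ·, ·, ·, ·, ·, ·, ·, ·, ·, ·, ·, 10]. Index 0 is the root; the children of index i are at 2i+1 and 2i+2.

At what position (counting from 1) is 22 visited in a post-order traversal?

2

Post-order visits the left subtree, then the right subtree, then the node.
At 23: go left to 36.
  At 36: go left to 3.
    At 3: go left to 38.
      38 is a leaf — visit 38.
    At 3: go right to 22.
      22 is a leaf — visit 22.
    Visit 3.
  At 36: no right child.
  Visit 36.
At 23: go right to 16.
  At 16: no left child.
  At 16: go right to 4.
    At 4: go left to 27.
      At 27: go left to 13.
        13 is a leaf — visit 13.
      At 27: go right to 18.
        At 18: no left child.
        At 18: go right to 10.
          10 is a leaf — visit 10.
        Visit 18.
      Visit 27.
    At 4: no right child.
    Visit 4.
  Visit 16.
Visit 23.
Full post-order sequence: 38, 22, 3, 36, 13, 10, 18, 27, 4, 16, 23.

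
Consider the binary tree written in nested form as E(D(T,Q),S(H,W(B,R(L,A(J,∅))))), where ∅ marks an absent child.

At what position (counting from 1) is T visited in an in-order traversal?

In-order visits the left subtree, then the node, then the right subtree.
At E: go left to D.
  At D: go left to T.
    T is a leaf — visit T.
  Visit D.
  At D: go right to Q.
    Q is a leaf — visit Q.
Visit E.
At E: go right to S.
  At S: go left to H.
    H is a leaf — visit H.
  Visit S.
  At S: go right to W.
    At W: go left to B.
      B is a leaf — visit B.
    Visit W.
    At W: go right to R.
      At R: go left to L.
        L is a leaf — visit L.
      Visit R.
      At R: go right to A.
        At A: go left to J.
          J is a leaf — visit J.
        Visit A.
        At A: no right child.
Full in-order sequence: T, D, Q, E, H, S, B, W, L, R, J, A.

1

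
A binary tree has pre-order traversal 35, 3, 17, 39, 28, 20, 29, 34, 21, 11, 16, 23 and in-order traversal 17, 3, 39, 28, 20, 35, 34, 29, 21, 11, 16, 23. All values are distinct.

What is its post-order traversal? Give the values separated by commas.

17, 20, 28, 39, 3, 34, 23, 16, 11, 21, 29, 35

The first element of pre-order is the root; it splits in-order into left and right subtrees.
Root 35: left subtree has 5 nodes {17, 3, 39, 28, 20}, right has 6 {34, 29, 21, 11, 16, 23}.
  Root 3: left subtree has 1 node {17}, right has 3 {39, 28, 20}.
    Root 39: left subtree has 0 nodes { }, right has 2 {28, 20}.
      Root 28: left subtree has 0 nodes { }, right has 1 {20}.
  Root 29: left subtree has 1 node {34}, right has 4 {21, 11, 16, 23}.
    Root 21: left subtree has 0 nodes { }, right has 3 {11, 16, 23}.
      Root 11: left subtree has 0 nodes { }, right has 2 {16, 23}.
        Root 16: left subtree has 0 nodes { }, right has 1 {23}.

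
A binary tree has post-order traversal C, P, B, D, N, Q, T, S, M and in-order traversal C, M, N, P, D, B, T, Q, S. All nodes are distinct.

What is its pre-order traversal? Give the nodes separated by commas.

The last element of post-order is the root; it splits in-order into left and right subtrees.
Root M: left subtree has 1 node {C}, right has 7 {N, P, D, B, T, Q, S}.
  Root S: left subtree has 6 nodes {N, P, D, B, T, Q}, right has 0 { }.
    Root T: left subtree has 4 nodes {N, P, D, B}, right has 1 {Q}.
      Root N: left subtree has 0 nodes { }, right has 3 {P, D, B}.
        Root D: left subtree has 1 node {P}, right has 1 {B}.

M, C, S, T, N, D, P, B, Q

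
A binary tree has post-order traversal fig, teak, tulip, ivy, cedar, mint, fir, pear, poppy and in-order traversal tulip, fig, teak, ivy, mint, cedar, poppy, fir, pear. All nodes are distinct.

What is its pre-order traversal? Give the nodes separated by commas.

The last element of post-order is the root; it splits in-order into left and right subtrees.
Root poppy: left subtree has 6 nodes {tulip, fig, teak, ivy, mint, cedar}, right has 2 {fir, pear}.
  Root mint: left subtree has 4 nodes {tulip, fig, teak, ivy}, right has 1 {cedar}.
    Root ivy: left subtree has 3 nodes {tulip, fig, teak}, right has 0 { }.
      Root tulip: left subtree has 0 nodes { }, right has 2 {fig, teak}.
        Root teak: left subtree has 1 node {fig}, right has 0 { }.
  Root pear: left subtree has 1 node {fir}, right has 0 { }.

poppy, mint, ivy, tulip, teak, fig, cedar, pear, fir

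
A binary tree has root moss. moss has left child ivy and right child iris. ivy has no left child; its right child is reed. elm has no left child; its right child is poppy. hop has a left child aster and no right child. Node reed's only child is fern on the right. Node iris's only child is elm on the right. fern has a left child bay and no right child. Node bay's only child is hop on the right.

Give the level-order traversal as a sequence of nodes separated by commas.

Level-order visits nodes level by level from the root, left to right within each level.
Level 0: moss
Level 1: ivy, iris
Level 2: reed, elm
Level 3: fern, poppy
Level 4: bay
Level 5: hop
Level 6: aster

moss, ivy, iris, reed, elm, fern, poppy, bay, hop, aster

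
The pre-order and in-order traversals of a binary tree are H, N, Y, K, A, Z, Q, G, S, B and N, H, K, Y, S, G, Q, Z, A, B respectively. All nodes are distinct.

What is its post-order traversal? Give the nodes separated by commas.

N, K, S, G, Q, Z, B, A, Y, H

The first element of pre-order is the root; it splits in-order into left and right subtrees.
Root H: left subtree has 1 node {N}, right has 8 {K, Y, S, G, Q, Z, A, B}.
  Root Y: left subtree has 1 node {K}, right has 6 {S, G, Q, Z, A, B}.
    Root A: left subtree has 4 nodes {S, G, Q, Z}, right has 1 {B}.
      Root Z: left subtree has 3 nodes {S, G, Q}, right has 0 { }.
        Root Q: left subtree has 2 nodes {S, G}, right has 0 { }.
          Root G: left subtree has 1 node {S}, right has 0 { }.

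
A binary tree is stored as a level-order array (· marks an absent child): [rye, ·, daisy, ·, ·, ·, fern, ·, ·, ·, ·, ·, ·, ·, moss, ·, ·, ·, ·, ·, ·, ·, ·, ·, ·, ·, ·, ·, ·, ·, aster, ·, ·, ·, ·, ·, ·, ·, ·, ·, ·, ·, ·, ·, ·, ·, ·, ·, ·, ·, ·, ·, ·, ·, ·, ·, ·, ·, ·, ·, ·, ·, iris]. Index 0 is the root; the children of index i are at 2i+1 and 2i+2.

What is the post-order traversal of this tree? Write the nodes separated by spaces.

Post-order visits the left subtree, then the right subtree, then the node.
At rye: no left child.
At rye: go right to daisy.
  At daisy: no left child.
  At daisy: go right to fern.
    At fern: no left child.
    At fern: go right to moss.
      At moss: no left child.
      At moss: go right to aster.
        At aster: no left child.
        At aster: go right to iris.
          iris is a leaf — visit iris.
        Visit aster.
      Visit moss.
    Visit fern.
  Visit daisy.
Visit rye.

iris aster moss fern daisy rye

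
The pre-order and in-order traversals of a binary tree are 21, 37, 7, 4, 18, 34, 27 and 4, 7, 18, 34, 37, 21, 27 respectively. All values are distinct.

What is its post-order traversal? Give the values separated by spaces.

The first element of pre-order is the root; it splits in-order into left and right subtrees.
Root 21: left subtree has 5 nodes {4, 7, 18, 34, 37}, right has 1 {27}.
  Root 37: left subtree has 4 nodes {4, 7, 18, 34}, right has 0 { }.
    Root 7: left subtree has 1 node {4}, right has 2 {18, 34}.
      Root 18: left subtree has 0 nodes { }, right has 1 {34}.

4 34 18 7 37 27 21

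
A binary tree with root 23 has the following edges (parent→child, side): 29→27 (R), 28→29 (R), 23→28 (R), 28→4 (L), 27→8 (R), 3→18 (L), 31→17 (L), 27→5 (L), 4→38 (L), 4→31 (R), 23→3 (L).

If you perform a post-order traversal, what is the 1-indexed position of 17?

Post-order visits the left subtree, then the right subtree, then the node.
At 23: go left to 3.
  At 3: go left to 18.
    18 is a leaf — visit 18.
  At 3: no right child.
  Visit 3.
At 23: go right to 28.
  At 28: go left to 4.
    At 4: go left to 38.
      38 is a leaf — visit 38.
    At 4: go right to 31.
      At 31: go left to 17.
        17 is a leaf — visit 17.
      At 31: no right child.
      Visit 31.
    Visit 4.
  At 28: go right to 29.
    At 29: no left child.
    At 29: go right to 27.
      At 27: go left to 5.
        5 is a leaf — visit 5.
      At 27: go right to 8.
        8 is a leaf — visit 8.
      Visit 27.
    Visit 29.
  Visit 28.
Visit 23.
Full post-order sequence: 18, 3, 38, 17, 31, 4, 5, 8, 27, 29, 28, 23.

4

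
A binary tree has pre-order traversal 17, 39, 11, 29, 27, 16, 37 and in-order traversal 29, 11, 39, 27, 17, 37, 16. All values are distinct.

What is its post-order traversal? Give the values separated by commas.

29, 11, 27, 39, 37, 16, 17

The first element of pre-order is the root; it splits in-order into left and right subtrees.
Root 17: left subtree has 4 nodes {29, 11, 39, 27}, right has 2 {37, 16}.
  Root 39: left subtree has 2 nodes {29, 11}, right has 1 {27}.
    Root 11: left subtree has 1 node {29}, right has 0 { }.
  Root 16: left subtree has 1 node {37}, right has 0 { }.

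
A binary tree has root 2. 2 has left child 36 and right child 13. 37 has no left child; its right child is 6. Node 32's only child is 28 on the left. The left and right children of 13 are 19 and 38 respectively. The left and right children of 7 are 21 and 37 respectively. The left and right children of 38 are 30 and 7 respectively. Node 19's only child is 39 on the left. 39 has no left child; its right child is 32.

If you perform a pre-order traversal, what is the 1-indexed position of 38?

8

Pre-order visits the node, then its left subtree, then its right subtree.
Visit 2.
At 2: go left to 36.
  36 is a leaf — visit 36.
At 2: go right to 13.
  Visit 13.
  At 13: go left to 19.
    Visit 19.
    At 19: go left to 39.
      Visit 39.
      At 39: no left child.
      At 39: go right to 32.
        Visit 32.
        At 32: go left to 28.
          28 is a leaf — visit 28.
        At 32: no right child.
    At 19: no right child.
  At 13: go right to 38.
    Visit 38.
    At 38: go left to 30.
      30 is a leaf — visit 30.
    At 38: go right to 7.
      Visit 7.
      At 7: go left to 21.
        21 is a leaf — visit 21.
      At 7: go right to 37.
        Visit 37.
        At 37: no left child.
        At 37: go right to 6.
          6 is a leaf — visit 6.
Full pre-order sequence: 2, 36, 13, 19, 39, 32, 28, 38, 30, 7, 21, 37, 6.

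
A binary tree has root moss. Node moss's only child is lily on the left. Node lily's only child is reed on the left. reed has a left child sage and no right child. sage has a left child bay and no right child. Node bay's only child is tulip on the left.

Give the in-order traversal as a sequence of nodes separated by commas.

In-order visits the left subtree, then the node, then the right subtree.
At moss: go left to lily.
  At lily: go left to reed.
    At reed: go left to sage.
      At sage: go left to bay.
        At bay: go left to tulip.
          tulip is a leaf — visit tulip.
        Visit bay.
        At bay: no right child.
      Visit sage.
      At sage: no right child.
    Visit reed.
    At reed: no right child.
  Visit lily.
  At lily: no right child.
Visit moss.
At moss: no right child.

tulip, bay, sage, reed, lily, moss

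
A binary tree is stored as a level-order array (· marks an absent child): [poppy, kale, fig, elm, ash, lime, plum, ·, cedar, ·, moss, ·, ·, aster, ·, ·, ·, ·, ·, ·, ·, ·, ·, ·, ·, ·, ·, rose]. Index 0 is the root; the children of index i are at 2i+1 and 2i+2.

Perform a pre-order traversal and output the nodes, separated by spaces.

poppy kale elm cedar ash moss fig lime plum aster rose

Pre-order visits the node, then its left subtree, then its right subtree.
Visit poppy.
At poppy: go left to kale.
  Visit kale.
  At kale: go left to elm.
    Visit elm.
    At elm: no left child.
    At elm: go right to cedar.
      cedar is a leaf — visit cedar.
  At kale: go right to ash.
    Visit ash.
    At ash: no left child.
    At ash: go right to moss.
      moss is a leaf — visit moss.
At poppy: go right to fig.
  Visit fig.
  At fig: go left to lime.
    lime is a leaf — visit lime.
  At fig: go right to plum.
    Visit plum.
    At plum: go left to aster.
      Visit aster.
      At aster: go left to rose.
        rose is a leaf — visit rose.
      At aster: no right child.
    At plum: no right child.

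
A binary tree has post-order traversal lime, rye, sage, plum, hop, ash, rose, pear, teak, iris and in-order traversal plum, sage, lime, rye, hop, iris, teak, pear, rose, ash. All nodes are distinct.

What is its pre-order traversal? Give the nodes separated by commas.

iris, hop, plum, sage, rye, lime, teak, pear, rose, ash

The last element of post-order is the root; it splits in-order into left and right subtrees.
Root iris: left subtree has 5 nodes {plum, sage, lime, rye, hop}, right has 4 {teak, pear, rose, ash}.
  Root hop: left subtree has 4 nodes {plum, sage, lime, rye}, right has 0 { }.
    Root plum: left subtree has 0 nodes { }, right has 3 {sage, lime, rye}.
      Root sage: left subtree has 0 nodes { }, right has 2 {lime, rye}.
        Root rye: left subtree has 1 node {lime}, right has 0 { }.
  Root teak: left subtree has 0 nodes { }, right has 3 {pear, rose, ash}.
    Root pear: left subtree has 0 nodes { }, right has 2 {rose, ash}.
      Root rose: left subtree has 0 nodes { }, right has 1 {ash}.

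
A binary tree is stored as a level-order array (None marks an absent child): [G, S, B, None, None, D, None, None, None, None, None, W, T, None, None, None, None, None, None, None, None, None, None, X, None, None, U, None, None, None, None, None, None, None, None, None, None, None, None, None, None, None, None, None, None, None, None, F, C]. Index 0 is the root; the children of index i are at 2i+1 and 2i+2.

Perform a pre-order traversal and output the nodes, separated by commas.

G, S, B, D, W, X, F, C, T, U

Pre-order visits the node, then its left subtree, then its right subtree.
Visit G.
At G: go left to S.
  S is a leaf — visit S.
At G: go right to B.
  Visit B.
  At B: go left to D.
    Visit D.
    At D: go left to W.
      Visit W.
      At W: go left to X.
        Visit X.
        At X: go left to F.
          F is a leaf — visit F.
        At X: go right to C.
          C is a leaf — visit C.
      At W: no right child.
    At D: go right to T.
      Visit T.
      At T: no left child.
      At T: go right to U.
        U is a leaf — visit U.
  At B: no right child.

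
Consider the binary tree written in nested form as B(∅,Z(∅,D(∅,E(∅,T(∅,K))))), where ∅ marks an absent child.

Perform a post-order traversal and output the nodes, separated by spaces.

Post-order visits the left subtree, then the right subtree, then the node.
At B: no left child.
At B: go right to Z.
  At Z: no left child.
  At Z: go right to D.
    At D: no left child.
    At D: go right to E.
      At E: no left child.
      At E: go right to T.
        At T: no left child.
        At T: go right to K.
          K is a leaf — visit K.
        Visit T.
      Visit E.
    Visit D.
  Visit Z.
Visit B.

K T E D Z B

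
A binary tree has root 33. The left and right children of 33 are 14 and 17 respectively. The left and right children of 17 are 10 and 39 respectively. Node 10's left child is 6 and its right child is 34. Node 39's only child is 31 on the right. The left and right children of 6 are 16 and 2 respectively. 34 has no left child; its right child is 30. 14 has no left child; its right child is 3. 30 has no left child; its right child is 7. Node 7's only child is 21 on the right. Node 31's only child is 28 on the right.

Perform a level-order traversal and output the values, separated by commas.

Level-order visits nodes level by level from the root, left to right within each level.
Level 0: 33
Level 1: 14, 17
Level 2: 3, 10, 39
Level 3: 6, 34, 31
Level 4: 16, 2, 30, 28
Level 5: 7
Level 6: 21

33, 14, 17, 3, 10, 39, 6, 34, 31, 16, 2, 30, 28, 7, 21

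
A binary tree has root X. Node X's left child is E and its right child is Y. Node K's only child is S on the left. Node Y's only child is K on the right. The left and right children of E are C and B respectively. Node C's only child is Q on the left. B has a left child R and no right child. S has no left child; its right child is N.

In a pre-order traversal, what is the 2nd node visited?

Pre-order visits the node, then its left subtree, then its right subtree.
Visit X.
At X: go left to E.
  Visit E.
  At E: go left to C.
    Visit C.
    At C: go left to Q.
      Q is a leaf — visit Q.
    At C: no right child.
  At E: go right to B.
    Visit B.
    At B: go left to R.
      R is a leaf — visit R.
    At B: no right child.
At X: go right to Y.
  Visit Y.
  At Y: no left child.
  At Y: go right to K.
    Visit K.
    At K: go left to S.
      Visit S.
      At S: no left child.
      At S: go right to N.
        N is a leaf — visit N.
    At K: no right child.
Full pre-order sequence: X, E, C, Q, B, R, Y, K, S, N.

E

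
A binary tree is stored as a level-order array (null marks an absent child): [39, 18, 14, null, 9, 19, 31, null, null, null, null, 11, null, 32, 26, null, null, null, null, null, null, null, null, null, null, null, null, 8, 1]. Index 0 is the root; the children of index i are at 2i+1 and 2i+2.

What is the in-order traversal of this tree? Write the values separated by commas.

18, 9, 39, 11, 19, 14, 8, 32, 1, 31, 26

In-order visits the left subtree, then the node, then the right subtree.
At 39: go left to 18.
  At 18: no left child.
  Visit 18.
  At 18: go right to 9.
    9 is a leaf — visit 9.
Visit 39.
At 39: go right to 14.
  At 14: go left to 19.
    At 19: go left to 11.
      11 is a leaf — visit 11.
    Visit 19.
    At 19: no right child.
  Visit 14.
  At 14: go right to 31.
    At 31: go left to 32.
      At 32: go left to 8.
        8 is a leaf — visit 8.
      Visit 32.
      At 32: go right to 1.
        1 is a leaf — visit 1.
    Visit 31.
    At 31: go right to 26.
      26 is a leaf — visit 26.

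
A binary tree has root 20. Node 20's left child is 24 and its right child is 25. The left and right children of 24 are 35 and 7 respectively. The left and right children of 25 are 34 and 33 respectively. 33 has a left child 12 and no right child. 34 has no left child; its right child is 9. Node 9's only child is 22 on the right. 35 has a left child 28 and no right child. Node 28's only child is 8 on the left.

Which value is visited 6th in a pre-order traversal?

7

Pre-order visits the node, then its left subtree, then its right subtree.
Visit 20.
At 20: go left to 24.
  Visit 24.
  At 24: go left to 35.
    Visit 35.
    At 35: go left to 28.
      Visit 28.
      At 28: go left to 8.
        8 is a leaf — visit 8.
      At 28: no right child.
    At 35: no right child.
  At 24: go right to 7.
    7 is a leaf — visit 7.
At 20: go right to 25.
  Visit 25.
  At 25: go left to 34.
    Visit 34.
    At 34: no left child.
    At 34: go right to 9.
      Visit 9.
      At 9: no left child.
      At 9: go right to 22.
        22 is a leaf — visit 22.
  At 25: go right to 33.
    Visit 33.
    At 33: go left to 12.
      12 is a leaf — visit 12.
    At 33: no right child.
Full pre-order sequence: 20, 24, 35, 28, 8, 7, 25, 34, 9, 22, 33, 12.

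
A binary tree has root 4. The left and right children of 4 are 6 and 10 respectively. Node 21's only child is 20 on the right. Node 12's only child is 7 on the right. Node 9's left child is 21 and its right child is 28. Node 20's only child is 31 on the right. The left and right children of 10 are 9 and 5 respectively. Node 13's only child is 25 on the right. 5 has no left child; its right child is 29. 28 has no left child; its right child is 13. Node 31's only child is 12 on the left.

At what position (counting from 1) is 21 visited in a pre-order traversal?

Pre-order visits the node, then its left subtree, then its right subtree.
Visit 4.
At 4: go left to 6.
  6 is a leaf — visit 6.
At 4: go right to 10.
  Visit 10.
  At 10: go left to 9.
    Visit 9.
    At 9: go left to 21.
      Visit 21.
      At 21: no left child.
      At 21: go right to 20.
        Visit 20.
        At 20: no left child.
        At 20: go right to 31.
          Visit 31.
          At 31: go left to 12.
            Visit 12.
            At 12: no left child.
            At 12: go right to 7.
              7 is a leaf — visit 7.
          At 31: no right child.
    At 9: go right to 28.
      Visit 28.
      At 28: no left child.
      At 28: go right to 13.
        Visit 13.
        At 13: no left child.
        At 13: go right to 25.
          25 is a leaf — visit 25.
  At 10: go right to 5.
    Visit 5.
    At 5: no left child.
    At 5: go right to 29.
      29 is a leaf — visit 29.
Full pre-order sequence: 4, 6, 10, 9, 21, 20, 31, 12, 7, 28, 13, 25, 5, 29.

5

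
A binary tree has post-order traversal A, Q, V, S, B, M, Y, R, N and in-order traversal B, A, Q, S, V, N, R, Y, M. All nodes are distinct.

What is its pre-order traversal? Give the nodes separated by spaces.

The last element of post-order is the root; it splits in-order into left and right subtrees.
Root N: left subtree has 5 nodes {B, A, Q, S, V}, right has 3 {R, Y, M}.
  Root B: left subtree has 0 nodes { }, right has 4 {A, Q, S, V}.
    Root S: left subtree has 2 nodes {A, Q}, right has 1 {V}.
      Root Q: left subtree has 1 node {A}, right has 0 { }.
  Root R: left subtree has 0 nodes { }, right has 2 {Y, M}.
    Root Y: left subtree has 0 nodes { }, right has 1 {M}.

N B S Q A V R Y M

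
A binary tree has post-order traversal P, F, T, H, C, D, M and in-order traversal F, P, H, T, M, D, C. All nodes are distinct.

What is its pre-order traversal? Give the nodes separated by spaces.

M H F P T D C

The last element of post-order is the root; it splits in-order into left and right subtrees.
Root M: left subtree has 4 nodes {F, P, H, T}, right has 2 {D, C}.
  Root H: left subtree has 2 nodes {F, P}, right has 1 {T}.
    Root F: left subtree has 0 nodes { }, right has 1 {P}.
  Root D: left subtree has 0 nodes { }, right has 1 {C}.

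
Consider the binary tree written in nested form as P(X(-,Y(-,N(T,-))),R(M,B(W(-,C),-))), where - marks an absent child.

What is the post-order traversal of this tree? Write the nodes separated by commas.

Post-order visits the left subtree, then the right subtree, then the node.
At P: go left to X.
  At X: no left child.
  At X: go right to Y.
    At Y: no left child.
    At Y: go right to N.
      At N: go left to T.
        T is a leaf — visit T.
      At N: no right child.
      Visit N.
    Visit Y.
  Visit X.
At P: go right to R.
  At R: go left to M.
    M is a leaf — visit M.
  At R: go right to B.
    At B: go left to W.
      At W: no left child.
      At W: go right to C.
        C is a leaf — visit C.
      Visit W.
    At B: no right child.
    Visit B.
  Visit R.
Visit P.

T, N, Y, X, M, C, W, B, R, P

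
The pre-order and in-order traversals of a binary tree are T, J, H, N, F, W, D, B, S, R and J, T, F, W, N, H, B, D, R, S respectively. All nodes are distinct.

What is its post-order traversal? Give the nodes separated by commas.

The first element of pre-order is the root; it splits in-order into left and right subtrees.
Root T: left subtree has 1 node {J}, right has 8 {F, W, N, H, B, D, R, S}.
  Root H: left subtree has 3 nodes {F, W, N}, right has 4 {B, D, R, S}.
    Root N: left subtree has 2 nodes {F, W}, right has 0 { }.
      Root F: left subtree has 0 nodes { }, right has 1 {W}.
    Root D: left subtree has 1 node {B}, right has 2 {R, S}.
      Root S: left subtree has 1 node {R}, right has 0 { }.

J, W, F, N, B, R, S, D, H, T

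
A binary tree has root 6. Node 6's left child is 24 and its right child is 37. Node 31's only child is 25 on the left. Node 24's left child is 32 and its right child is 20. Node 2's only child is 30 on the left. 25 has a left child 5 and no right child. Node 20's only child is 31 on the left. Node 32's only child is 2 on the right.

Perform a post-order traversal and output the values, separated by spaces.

Post-order visits the left subtree, then the right subtree, then the node.
At 6: go left to 24.
  At 24: go left to 32.
    At 32: no left child.
    At 32: go right to 2.
      At 2: go left to 30.
        30 is a leaf — visit 30.
      At 2: no right child.
      Visit 2.
    Visit 32.
  At 24: go right to 20.
    At 20: go left to 31.
      At 31: go left to 25.
        At 25: go left to 5.
          5 is a leaf — visit 5.
        At 25: no right child.
        Visit 25.
      At 31: no right child.
      Visit 31.
    At 20: no right child.
    Visit 20.
  Visit 24.
At 6: go right to 37.
  37 is a leaf — visit 37.
Visit 6.

30 2 32 5 25 31 20 24 37 6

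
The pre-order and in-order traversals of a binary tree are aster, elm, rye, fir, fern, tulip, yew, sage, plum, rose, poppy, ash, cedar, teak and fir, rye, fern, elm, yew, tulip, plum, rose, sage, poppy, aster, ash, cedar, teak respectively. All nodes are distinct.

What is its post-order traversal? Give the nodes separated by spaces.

fir fern rye yew rose plum poppy sage tulip elm teak cedar ash aster

The first element of pre-order is the root; it splits in-order into left and right subtrees.
Root aster: left subtree has 10 nodes {fir, rye, fern, elm, yew, tulip, plum, rose, sage, poppy}, right has 3 {ash, cedar, teak}.
  Root elm: left subtree has 3 nodes {fir, rye, fern}, right has 6 {yew, tulip, plum, rose, sage, poppy}.
    Root rye: left subtree has 1 node {fir}, right has 1 {fern}.
    Root tulip: left subtree has 1 node {yew}, right has 4 {plum, rose, sage, poppy}.
      Root sage: left subtree has 2 nodes {plum, rose}, right has 1 {poppy}.
        Root plum: left subtree has 0 nodes { }, right has 1 {rose}.
  Root ash: left subtree has 0 nodes { }, right has 2 {cedar, teak}.
    Root cedar: left subtree has 0 nodes { }, right has 1 {teak}.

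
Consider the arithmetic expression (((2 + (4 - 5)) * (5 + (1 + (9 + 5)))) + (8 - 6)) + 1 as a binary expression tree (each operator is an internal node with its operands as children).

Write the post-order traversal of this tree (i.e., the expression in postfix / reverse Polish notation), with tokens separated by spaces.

Post-order on an expression tree gives postfix notation: for each operator, emit left operand, right operand, then the operator.

2 4 5 - + 5 1 9 5 + + + * 8 6 - + 1 +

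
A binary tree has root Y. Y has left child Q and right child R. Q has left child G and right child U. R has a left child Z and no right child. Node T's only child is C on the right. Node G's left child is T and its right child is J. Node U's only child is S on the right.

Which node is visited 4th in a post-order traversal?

Post-order visits the left subtree, then the right subtree, then the node.
At Y: go left to Q.
  At Q: go left to G.
    At G: go left to T.
      At T: no left child.
      At T: go right to C.
        C is a leaf — visit C.
      Visit T.
    At G: go right to J.
      J is a leaf — visit J.
    Visit G.
  At Q: go right to U.
    At U: no left child.
    At U: go right to S.
      S is a leaf — visit S.
    Visit U.
  Visit Q.
At Y: go right to R.
  At R: go left to Z.
    Z is a leaf — visit Z.
  At R: no right child.
  Visit R.
Visit Y.
Full post-order sequence: C, T, J, G, S, U, Q, Z, R, Y.

G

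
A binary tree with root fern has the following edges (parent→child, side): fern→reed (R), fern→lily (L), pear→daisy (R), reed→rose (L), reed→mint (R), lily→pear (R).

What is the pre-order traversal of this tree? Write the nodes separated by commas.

Pre-order visits the node, then its left subtree, then its right subtree.
Visit fern.
At fern: go left to lily.
  Visit lily.
  At lily: no left child.
  At lily: go right to pear.
    Visit pear.
    At pear: no left child.
    At pear: go right to daisy.
      daisy is a leaf — visit daisy.
At fern: go right to reed.
  Visit reed.
  At reed: go left to rose.
    rose is a leaf — visit rose.
  At reed: go right to mint.
    mint is a leaf — visit mint.

fern, lily, pear, daisy, reed, rose, mint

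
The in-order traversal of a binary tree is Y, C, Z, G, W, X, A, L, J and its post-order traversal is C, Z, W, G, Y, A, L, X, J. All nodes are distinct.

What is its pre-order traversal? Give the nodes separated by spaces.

The last element of post-order is the root; it splits in-order into left and right subtrees.
Root J: left subtree has 8 nodes {Y, C, Z, G, W, X, A, L}, right has 0 { }.
  Root X: left subtree has 5 nodes {Y, C, Z, G, W}, right has 2 {A, L}.
    Root Y: left subtree has 0 nodes { }, right has 4 {C, Z, G, W}.
      Root G: left subtree has 2 nodes {C, Z}, right has 1 {W}.
        Root Z: left subtree has 1 node {C}, right has 0 { }.
    Root L: left subtree has 1 node {A}, right has 0 { }.

J X Y G Z C W L A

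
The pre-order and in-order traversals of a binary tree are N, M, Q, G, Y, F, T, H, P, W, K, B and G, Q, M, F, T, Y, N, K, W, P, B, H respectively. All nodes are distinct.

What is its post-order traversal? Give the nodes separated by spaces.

G Q T F Y M K W B P H N

The first element of pre-order is the root; it splits in-order into left and right subtrees.
Root N: left subtree has 6 nodes {G, Q, M, F, T, Y}, right has 5 {K, W, P, B, H}.
  Root M: left subtree has 2 nodes {G, Q}, right has 3 {F, T, Y}.
    Root Q: left subtree has 1 node {G}, right has 0 { }.
    Root Y: left subtree has 2 nodes {F, T}, right has 0 { }.
      Root F: left subtree has 0 nodes { }, right has 1 {T}.
  Root H: left subtree has 4 nodes {K, W, P, B}, right has 0 { }.
    Root P: left subtree has 2 nodes {K, W}, right has 1 {B}.
      Root W: left subtree has 1 node {K}, right has 0 { }.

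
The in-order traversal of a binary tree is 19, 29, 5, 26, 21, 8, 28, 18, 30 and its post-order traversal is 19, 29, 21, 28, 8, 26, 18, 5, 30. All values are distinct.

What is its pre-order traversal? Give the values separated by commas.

30, 5, 29, 19, 18, 26, 8, 21, 28

The last element of post-order is the root; it splits in-order into left and right subtrees.
Root 30: left subtree has 8 nodes {19, 29, 5, 26, 21, 8, 28, 18}, right has 0 { }.
  Root 5: left subtree has 2 nodes {19, 29}, right has 5 {26, 21, 8, 28, 18}.
    Root 29: left subtree has 1 node {19}, right has 0 { }.
    Root 18: left subtree has 4 nodes {26, 21, 8, 28}, right has 0 { }.
      Root 26: left subtree has 0 nodes { }, right has 3 {21, 8, 28}.
        Root 8: left subtree has 1 node {21}, right has 1 {28}.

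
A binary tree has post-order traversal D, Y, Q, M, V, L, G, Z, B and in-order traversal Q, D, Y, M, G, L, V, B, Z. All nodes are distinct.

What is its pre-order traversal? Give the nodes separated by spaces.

The last element of post-order is the root; it splits in-order into left and right subtrees.
Root B: left subtree has 7 nodes {Q, D, Y, M, G, L, V}, right has 1 {Z}.
  Root G: left subtree has 4 nodes {Q, D, Y, M}, right has 2 {L, V}.
    Root M: left subtree has 3 nodes {Q, D, Y}, right has 0 { }.
      Root Q: left subtree has 0 nodes { }, right has 2 {D, Y}.
        Root Y: left subtree has 1 node {D}, right has 0 { }.
    Root L: left subtree has 0 nodes { }, right has 1 {V}.

B G M Q Y D L V Z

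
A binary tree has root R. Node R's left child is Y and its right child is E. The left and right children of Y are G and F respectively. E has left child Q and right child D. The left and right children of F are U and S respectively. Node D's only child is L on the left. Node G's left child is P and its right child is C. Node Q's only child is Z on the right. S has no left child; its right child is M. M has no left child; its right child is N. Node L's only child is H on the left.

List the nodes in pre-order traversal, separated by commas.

R, Y, G, P, C, F, U, S, M, N, E, Q, Z, D, L, H

Pre-order visits the node, then its left subtree, then its right subtree.
Visit R.
At R: go left to Y.
  Visit Y.
  At Y: go left to G.
    Visit G.
    At G: go left to P.
      P is a leaf — visit P.
    At G: go right to C.
      C is a leaf — visit C.
  At Y: go right to F.
    Visit F.
    At F: go left to U.
      U is a leaf — visit U.
    At F: go right to S.
      Visit S.
      At S: no left child.
      At S: go right to M.
        Visit M.
        At M: no left child.
        At M: go right to N.
          N is a leaf — visit N.
At R: go right to E.
  Visit E.
  At E: go left to Q.
    Visit Q.
    At Q: no left child.
    At Q: go right to Z.
      Z is a leaf — visit Z.
  At E: go right to D.
    Visit D.
    At D: go left to L.
      Visit L.
      At L: go left to H.
        H is a leaf — visit H.
      At L: no right child.
    At D: no right child.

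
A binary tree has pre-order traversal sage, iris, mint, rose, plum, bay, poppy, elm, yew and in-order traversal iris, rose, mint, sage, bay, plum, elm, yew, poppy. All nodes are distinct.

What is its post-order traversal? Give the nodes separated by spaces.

The first element of pre-order is the root; it splits in-order into left and right subtrees.
Root sage: left subtree has 3 nodes {iris, rose, mint}, right has 5 {bay, plum, elm, yew, poppy}.
  Root iris: left subtree has 0 nodes { }, right has 2 {rose, mint}.
    Root mint: left subtree has 1 node {rose}, right has 0 { }.
  Root plum: left subtree has 1 node {bay}, right has 3 {elm, yew, poppy}.
    Root poppy: left subtree has 2 nodes {elm, yew}, right has 0 { }.
      Root elm: left subtree has 0 nodes { }, right has 1 {yew}.

rose mint iris bay yew elm poppy plum sage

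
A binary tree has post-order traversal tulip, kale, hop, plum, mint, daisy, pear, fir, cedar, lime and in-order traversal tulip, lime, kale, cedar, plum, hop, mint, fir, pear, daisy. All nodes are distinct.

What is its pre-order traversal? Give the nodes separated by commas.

The last element of post-order is the root; it splits in-order into left and right subtrees.
Root lime: left subtree has 1 node {tulip}, right has 8 {kale, cedar, plum, hop, mint, fir, pear, daisy}.
  Root cedar: left subtree has 1 node {kale}, right has 6 {plum, hop, mint, fir, pear, daisy}.
    Root fir: left subtree has 3 nodes {plum, hop, mint}, right has 2 {pear, daisy}.
      Root mint: left subtree has 2 nodes {plum, hop}, right has 0 { }.
        Root plum: left subtree has 0 nodes { }, right has 1 {hop}.
      Root pear: left subtree has 0 nodes { }, right has 1 {daisy}.

lime, tulip, cedar, kale, fir, mint, plum, hop, pear, daisy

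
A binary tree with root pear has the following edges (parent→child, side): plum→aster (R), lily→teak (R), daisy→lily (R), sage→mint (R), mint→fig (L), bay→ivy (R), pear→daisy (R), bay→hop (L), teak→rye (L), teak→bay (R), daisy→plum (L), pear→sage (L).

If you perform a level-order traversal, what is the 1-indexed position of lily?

Level-order visits nodes level by level from the root, left to right within each level.
Level 0: pear
Level 1: sage, daisy
Level 2: mint, plum, lily
Level 3: fig, aster, teak
Level 4: rye, bay
Level 5: hop, ivy
Full level-order sequence: pear, sage, daisy, mint, plum, lily, fig, aster, teak, rye, bay, hop, ivy.

6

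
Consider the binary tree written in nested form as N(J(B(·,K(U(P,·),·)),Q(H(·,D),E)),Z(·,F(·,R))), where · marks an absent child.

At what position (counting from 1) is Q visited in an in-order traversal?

8

In-order visits the left subtree, then the node, then the right subtree.
At N: go left to J.
  At J: go left to B.
    At B: no left child.
    Visit B.
    At B: go right to K.
      At K: go left to U.
        At U: go left to P.
          P is a leaf — visit P.
        Visit U.
        At U: no right child.
      Visit K.
      At K: no right child.
  Visit J.
  At J: go right to Q.
    At Q: go left to H.
      At H: no left child.
      Visit H.
      At H: go right to D.
        D is a leaf — visit D.
    Visit Q.
    At Q: go right to E.
      E is a leaf — visit E.
Visit N.
At N: go right to Z.
  At Z: no left child.
  Visit Z.
  At Z: go right to F.
    At F: no left child.
    Visit F.
    At F: go right to R.
      R is a leaf — visit R.
Full in-order sequence: B, P, U, K, J, H, D, Q, E, N, Z, F, R.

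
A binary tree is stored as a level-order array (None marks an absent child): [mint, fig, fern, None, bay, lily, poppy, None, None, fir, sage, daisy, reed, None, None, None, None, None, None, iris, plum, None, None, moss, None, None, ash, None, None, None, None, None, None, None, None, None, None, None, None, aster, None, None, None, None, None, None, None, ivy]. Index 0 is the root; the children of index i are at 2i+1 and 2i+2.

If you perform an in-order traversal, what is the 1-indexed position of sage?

In-order visits the left subtree, then the node, then the right subtree.
At mint: go left to fig.
  At fig: no left child.
  Visit fig.
  At fig: go right to bay.
    At bay: go left to fir.
      At fir: go left to iris.
        At iris: go left to aster.
          aster is a leaf — visit aster.
        Visit iris.
        At iris: no right child.
      Visit fir.
      At fir: go right to plum.
        plum is a leaf — visit plum.
    Visit bay.
    At bay: go right to sage.
      sage is a leaf — visit sage.
Visit mint.
At mint: go right to fern.
  At fern: go left to lily.
    At lily: go left to daisy.
      At daisy: go left to moss.
        At moss: go left to ivy.
          ivy is a leaf — visit ivy.
        Visit moss.
        At moss: no right child.
      Visit daisy.
      At daisy: no right child.
    Visit lily.
    At lily: go right to reed.
      At reed: no left child.
      Visit reed.
      At reed: go right to ash.
        ash is a leaf — visit ash.
  Visit fern.
  At fern: go right to poppy.
    poppy is a leaf — visit poppy.
Full in-order sequence: fig, aster, iris, fir, plum, bay, sage, mint, ivy, moss, daisy, lily, reed, ash, fern, poppy.

7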